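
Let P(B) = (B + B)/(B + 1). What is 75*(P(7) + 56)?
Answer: 17325/4 ≈ 4331.3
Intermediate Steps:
P(B) = 2*B/(1 + B) (P(B) = (2*B)/(1 + B) = 2*B/(1 + B))
75*(P(7) + 56) = 75*(2*7/(1 + 7) + 56) = 75*(2*7/8 + 56) = 75*(2*7*(⅛) + 56) = 75*(7/4 + 56) = 75*(231/4) = 17325/4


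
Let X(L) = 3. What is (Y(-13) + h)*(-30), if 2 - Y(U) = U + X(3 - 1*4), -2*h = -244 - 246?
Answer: -7710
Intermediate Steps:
h = 245 (h = -(-244 - 246)/2 = -½*(-490) = 245)
Y(U) = -1 - U (Y(U) = 2 - (U + 3) = 2 - (3 + U) = 2 + (-3 - U) = -1 - U)
(Y(-13) + h)*(-30) = ((-1 - 1*(-13)) + 245)*(-30) = ((-1 + 13) + 245)*(-30) = (12 + 245)*(-30) = 257*(-30) = -7710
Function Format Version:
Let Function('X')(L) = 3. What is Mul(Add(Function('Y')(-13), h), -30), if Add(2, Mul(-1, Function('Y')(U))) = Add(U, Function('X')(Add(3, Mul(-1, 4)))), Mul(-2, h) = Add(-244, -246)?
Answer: -7710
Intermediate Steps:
h = 245 (h = Mul(Rational(-1, 2), Add(-244, -246)) = Mul(Rational(-1, 2), -490) = 245)
Function('Y')(U) = Add(-1, Mul(-1, U)) (Function('Y')(U) = Add(2, Mul(-1, Add(U, 3))) = Add(2, Mul(-1, Add(3, U))) = Add(2, Add(-3, Mul(-1, U))) = Add(-1, Mul(-1, U)))
Mul(Add(Function('Y')(-13), h), -30) = Mul(Add(Add(-1, Mul(-1, -13)), 245), -30) = Mul(Add(Add(-1, 13), 245), -30) = Mul(Add(12, 245), -30) = Mul(257, -30) = -7710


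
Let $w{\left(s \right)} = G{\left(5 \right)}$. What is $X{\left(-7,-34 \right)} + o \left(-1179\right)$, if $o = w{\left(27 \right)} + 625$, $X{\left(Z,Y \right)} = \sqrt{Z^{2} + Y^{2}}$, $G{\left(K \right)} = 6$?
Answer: $-743949 + \sqrt{1205} \approx -7.4391 \cdot 10^{5}$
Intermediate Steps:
$w{\left(s \right)} = 6$
$X{\left(Z,Y \right)} = \sqrt{Y^{2} + Z^{2}}$
$o = 631$ ($o = 6 + 625 = 631$)
$X{\left(-7,-34 \right)} + o \left(-1179\right) = \sqrt{\left(-34\right)^{2} + \left(-7\right)^{2}} + 631 \left(-1179\right) = \sqrt{1156 + 49} - 743949 = \sqrt{1205} - 743949 = -743949 + \sqrt{1205}$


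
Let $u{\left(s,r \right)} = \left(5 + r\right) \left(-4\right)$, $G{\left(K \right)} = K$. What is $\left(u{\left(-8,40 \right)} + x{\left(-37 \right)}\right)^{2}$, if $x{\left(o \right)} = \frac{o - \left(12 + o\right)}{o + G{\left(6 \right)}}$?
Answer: $\frac{31002624}{961} \approx 32261.0$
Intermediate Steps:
$u{\left(s,r \right)} = -20 - 4 r$
$x{\left(o \right)} = - \frac{12}{6 + o}$ ($x{\left(o \right)} = \frac{o - \left(12 + o\right)}{o + 6} = \frac{o - \left(12 + o\right)}{6 + o} = - \frac{12}{6 + o}$)
$\left(u{\left(-8,40 \right)} + x{\left(-37 \right)}\right)^{2} = \left(\left(-20 - 160\right) - \frac{12}{6 - 37}\right)^{2} = \left(\left(-20 - 160\right) - \frac{12}{-31}\right)^{2} = \left(-180 - - \frac{12}{31}\right)^{2} = \left(-180 + \frac{12}{31}\right)^{2} = \left(- \frac{5568}{31}\right)^{2} = \frac{31002624}{961}$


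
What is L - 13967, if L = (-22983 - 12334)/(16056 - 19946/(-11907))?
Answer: -2670893293165/191198738 ≈ -13969.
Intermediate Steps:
L = -420519519/191198738 (L = -35317/(16056 - 19946*(-1/11907)) = -35317/(16056 + 19946/11907) = -35317/191198738/11907 = -35317*11907/191198738 = -420519519/191198738 ≈ -2.1994)
L - 13967 = -420519519/191198738 - 13967 = -2670893293165/191198738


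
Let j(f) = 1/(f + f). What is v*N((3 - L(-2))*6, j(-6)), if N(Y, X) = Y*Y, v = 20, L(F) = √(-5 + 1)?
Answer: 3600 - 8640*I ≈ 3600.0 - 8640.0*I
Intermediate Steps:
L(F) = 2*I (L(F) = √(-4) = 2*I)
j(f) = 1/(2*f)
N(Y, X) = Y²
v*N((3 - L(-2))*6, j(-6)) = 20*((3 - 2*I)*6)² = 20*(18 - 12*I)²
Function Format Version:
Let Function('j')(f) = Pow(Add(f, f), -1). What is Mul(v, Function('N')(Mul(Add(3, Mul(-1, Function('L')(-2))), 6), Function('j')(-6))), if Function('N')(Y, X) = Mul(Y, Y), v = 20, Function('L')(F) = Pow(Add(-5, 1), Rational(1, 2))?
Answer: Add(3600, Mul(-8640, I)) ≈ Add(3600.0, Mul(-8640.0, I))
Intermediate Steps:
Function('L')(F) = Mul(2, I) (Function('L')(F) = Pow(-4, Rational(1, 2)) = Mul(2, I))
Function('j')(f) = Mul(Rational(1, 2), Pow(f, -1)) (Function('j')(f) = Pow(Mul(2, f), -1) = Mul(Rational(1, 2), Pow(f, -1)))
Function('N')(Y, X) = Pow(Y, 2)
Mul(v, Function('N')(Mul(Add(3, Mul(-1, Function('L')(-2))), 6), Function('j')(-6))) = Mul(20, Pow(Mul(Add(3, Mul(-1, Mul(2, I))), 6), 2)) = Mul(20, Pow(Mul(Add(3, Mul(-2, I)), 6), 2)) = Mul(20, Pow(Add(18, Mul(-12, I)), 2))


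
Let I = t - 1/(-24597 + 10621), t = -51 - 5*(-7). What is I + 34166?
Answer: 477280401/13976 ≈ 34150.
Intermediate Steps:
t = -16 (t = -51 + 35 = -16)
I = -223615/13976 (I = -16 - 1/(-24597 + 10621) = -16 - 1/(-13976) = -16 - 1*(-1/13976) = -16 + 1/13976 = -223615/13976 ≈ -16.000)
I + 34166 = -223615/13976 + 34166 = 477280401/13976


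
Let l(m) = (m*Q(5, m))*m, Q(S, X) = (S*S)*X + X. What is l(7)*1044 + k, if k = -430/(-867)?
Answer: 8072110294/867 ≈ 9.3104e+6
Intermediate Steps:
Q(S, X) = X + X*S**2 (Q(S, X) = S**2*X + X = X*S**2 + X = X + X*S**2)
k = 430/867 (k = -430*(-1/867) = 430/867 ≈ 0.49596)
l(m) = 26*m**3 (l(m) = (m*(m*(1 + 5**2)))*m = (m*(m*(1 + 25)))*m = (m*(m*26))*m = (m*(26*m))*m = (26*m**2)*m = 26*m**3)
l(7)*1044 + k = (26*7**3)*1044 + 430/867 = (26*343)*1044 + 430/867 = 8918*1044 + 430/867 = 9310392 + 430/867 = 8072110294/867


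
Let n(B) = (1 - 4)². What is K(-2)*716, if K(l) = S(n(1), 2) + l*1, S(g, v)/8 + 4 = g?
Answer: 27208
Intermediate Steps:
n(B) = 9 (n(B) = (-3)² = 9)
S(g, v) = -32 + 8*g
K(l) = 40 + l (K(l) = (-32 + 8*9) + l*1 = (-32 + 72) + l = 40 + l)
K(-2)*716 = (40 - 2)*716 = 38*716 = 27208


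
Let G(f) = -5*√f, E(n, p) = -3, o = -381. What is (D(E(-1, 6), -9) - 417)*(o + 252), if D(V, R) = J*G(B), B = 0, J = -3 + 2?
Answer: 53793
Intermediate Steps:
J = -1
D(V, R) = 0 (D(V, R) = -(-5)*√0 = -(-5)*0 = -1*0 = 0)
(D(E(-1, 6), -9) - 417)*(o + 252) = (0 - 417)*(-381 + 252) = -417*(-129) = 53793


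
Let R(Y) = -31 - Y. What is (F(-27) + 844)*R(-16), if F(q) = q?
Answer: -12255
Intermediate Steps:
(F(-27) + 844)*R(-16) = (-27 + 844)*(-31 - 1*(-16)) = 817*(-31 + 16) = 817*(-15) = -12255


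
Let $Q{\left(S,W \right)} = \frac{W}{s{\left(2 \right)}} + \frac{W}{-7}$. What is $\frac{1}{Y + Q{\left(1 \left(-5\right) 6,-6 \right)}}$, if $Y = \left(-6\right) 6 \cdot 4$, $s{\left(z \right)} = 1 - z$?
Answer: $- \frac{7}{960} \approx -0.0072917$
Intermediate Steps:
$Q{\left(S,W \right)} = - \frac{8 W}{7}$ ($Q{\left(S,W \right)} = \frac{W}{1 - 2} + \frac{W}{-7} = \frac{W}{1 - 2} + W \left(- \frac{1}{7}\right) = \frac{W}{-1} - \frac{W}{7} = W \left(-1\right) - \frac{W}{7} = - W - \frac{W}{7} = - \frac{8 W}{7}$)
$Y = -144$ ($Y = \left(-36\right) 4 = -144$)
$\frac{1}{Y + Q{\left(1 \left(-5\right) 6,-6 \right)}} = \frac{1}{-144 - - \frac{48}{7}} = \frac{1}{-144 + \frac{48}{7}} = \frac{1}{- \frac{960}{7}} = - \frac{7}{960}$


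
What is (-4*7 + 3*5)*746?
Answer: -9698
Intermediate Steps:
(-4*7 + 3*5)*746 = (-28 + 15)*746 = -13*746 = -9698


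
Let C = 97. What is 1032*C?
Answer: 100104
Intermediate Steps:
1032*C = 1032*97 = 100104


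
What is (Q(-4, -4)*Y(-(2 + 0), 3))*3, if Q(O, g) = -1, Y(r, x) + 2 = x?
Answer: -3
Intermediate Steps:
Y(r, x) = -2 + x
(Q(-4, -4)*Y(-(2 + 0), 3))*3 = -(-2 + 3)*3 = -1*1*3 = -1*3 = -3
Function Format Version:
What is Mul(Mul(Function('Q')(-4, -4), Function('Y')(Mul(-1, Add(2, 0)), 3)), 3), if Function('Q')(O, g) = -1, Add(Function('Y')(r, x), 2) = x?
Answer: -3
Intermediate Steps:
Function('Y')(r, x) = Add(-2, x)
Mul(Mul(Function('Q')(-4, -4), Function('Y')(Mul(-1, Add(2, 0)), 3)), 3) = Mul(Mul(-1, Add(-2, 3)), 3) = Mul(Mul(-1, 1), 3) = Mul(-1, 3) = -3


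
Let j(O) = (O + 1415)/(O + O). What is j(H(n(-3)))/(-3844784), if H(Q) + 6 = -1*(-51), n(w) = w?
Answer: -73/17301528 ≈ -4.2193e-6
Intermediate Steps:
H(Q) = 45 (H(Q) = -6 - 1*(-51) = -6 + 51 = 45)
j(O) = (1415 + O)/(2*O) (j(O) = (1415 + O)/((2*O)) = (1415 + O)*(1/(2*O)) = (1415 + O)/(2*O))
j(H(n(-3)))/(-3844784) = ((½)*(1415 + 45)/45)/(-3844784) = ((½)*(1/45)*1460)*(-1/3844784) = (146/9)*(-1/3844784) = -73/17301528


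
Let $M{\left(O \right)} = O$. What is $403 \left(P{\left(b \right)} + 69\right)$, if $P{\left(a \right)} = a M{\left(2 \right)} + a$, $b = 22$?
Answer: $54405$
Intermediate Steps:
$P{\left(a \right)} = 3 a$ ($P{\left(a \right)} = a 2 + a = 2 a + a = 3 a$)
$403 \left(P{\left(b \right)} + 69\right) = 403 \left(3 \cdot 22 + 69\right) = 403 \left(66 + 69\right) = 403 \cdot 135 = 54405$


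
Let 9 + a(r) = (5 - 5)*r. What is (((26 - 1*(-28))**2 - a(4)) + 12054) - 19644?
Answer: -4665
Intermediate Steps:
a(r) = -9 (a(r) = -9 + (5 - 5)*r = -9 + 0*r = -9 + 0 = -9)
(((26 - 1*(-28))**2 - a(4)) + 12054) - 19644 = (((26 - 1*(-28))**2 - 1*(-9)) + 12054) - 19644 = (((26 + 28)**2 + 9) + 12054) - 19644 = ((54**2 + 9) + 12054) - 19644 = ((2916 + 9) + 12054) - 19644 = (2925 + 12054) - 19644 = 14979 - 19644 = -4665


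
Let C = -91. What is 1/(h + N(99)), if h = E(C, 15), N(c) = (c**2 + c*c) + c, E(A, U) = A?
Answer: 1/19610 ≈ 5.0994e-5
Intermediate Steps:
N(c) = c + 2*c**2 (N(c) = (c**2 + c**2) + c = 2*c**2 + c = c + 2*c**2)
h = -91
1/(h + N(99)) = 1/(-91 + 99*(1 + 2*99)) = 1/(-91 + 99*(1 + 198)) = 1/(-91 + 99*199) = 1/(-91 + 19701) = 1/19610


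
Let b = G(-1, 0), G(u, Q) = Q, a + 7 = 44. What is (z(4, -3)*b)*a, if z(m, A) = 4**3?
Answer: 0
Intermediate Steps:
a = 37 (a = -7 + 44 = 37)
z(m, A) = 64
b = 0
(z(4, -3)*b)*a = (64*0)*37 = 0*37 = 0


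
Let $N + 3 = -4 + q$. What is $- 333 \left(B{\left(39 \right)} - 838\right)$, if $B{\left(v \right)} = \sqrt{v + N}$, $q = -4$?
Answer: $279054 - 666 \sqrt{7} \approx 2.7729 \cdot 10^{5}$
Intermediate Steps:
$N = -11$ ($N = -3 - 8 = -11$)
$B{\left(v \right)} = \sqrt{-11 + v}$ ($B{\left(v \right)} = \sqrt{v - 11} = \sqrt{-11 + v}$)
$- 333 \left(B{\left(39 \right)} - 838\right) = - 333 \left(\sqrt{-11 + 39} - 838\right) = - 333 \left(\sqrt{28} - 838\right) = - 333 \left(2 \sqrt{7} - 838\right) = - 333 \left(-838 + 2 \sqrt{7}\right) = 279054 - 666 \sqrt{7}$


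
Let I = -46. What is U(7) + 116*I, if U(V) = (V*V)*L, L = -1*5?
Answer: -5581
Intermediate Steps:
L = -5
U(V) = -5*V² (U(V) = (V*V)*(-5) = V²*(-5) = -5*V²)
U(7) + 116*I = -5*7² + 116*(-46) = -5*49 - 5336 = -245 - 5336 = -5581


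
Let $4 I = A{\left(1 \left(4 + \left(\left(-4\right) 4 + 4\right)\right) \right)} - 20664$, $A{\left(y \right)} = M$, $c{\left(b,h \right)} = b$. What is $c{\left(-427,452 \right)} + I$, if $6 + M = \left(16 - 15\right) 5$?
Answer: $- \frac{22373}{4} \approx -5593.3$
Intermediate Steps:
$M = -1$ ($M = -6 + \left(16 - 15\right) 5 = -6 + 1 \cdot 5 = -6 + 5 = -1$)
$A{\left(y \right)} = -1$
$I = - \frac{20665}{4}$ ($I = \frac{-1 - 20664}{4} = \frac{1}{4} \left(-20665\right) = - \frac{20665}{4} \approx -5166.3$)
$c{\left(-427,452 \right)} + I = -427 - \frac{20665}{4} = - \frac{22373}{4}$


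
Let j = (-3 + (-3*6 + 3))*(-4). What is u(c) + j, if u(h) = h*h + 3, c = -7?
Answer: 124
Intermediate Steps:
u(h) = 3 + h**2 (u(h) = h**2 + 3 = 3 + h**2)
j = 72 (j = (-3 + (-18 + 3))*(-4) = (-3 - 15)*(-4) = -18*(-4) = 72)
u(c) + j = (3 + (-7)**2) + 72 = (3 + 49) + 72 = 52 + 72 = 124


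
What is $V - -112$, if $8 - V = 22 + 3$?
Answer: $95$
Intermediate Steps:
$V = -17$ ($V = 8 - \left(22 + 3\right) = 8 - 25 = -17$)
$V - -112 = -17 - -112 = -17 + 112 = 95$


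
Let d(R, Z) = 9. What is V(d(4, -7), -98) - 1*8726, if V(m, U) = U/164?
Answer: -715581/82 ≈ -8726.6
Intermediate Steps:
V(m, U) = U/164 (V(m, U) = U*(1/164) = U/164)
V(d(4, -7), -98) - 1*8726 = (1/164)*(-98) - 1*8726 = -49/82 - 8726 = -715581/82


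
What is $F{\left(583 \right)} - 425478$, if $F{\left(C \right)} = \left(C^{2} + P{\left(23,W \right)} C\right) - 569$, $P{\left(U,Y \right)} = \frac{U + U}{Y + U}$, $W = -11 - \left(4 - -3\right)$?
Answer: $- \frac{403972}{5} \approx -80794.0$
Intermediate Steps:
$W = -18$ ($W = -11 - \left(4 + 3\right) = -11 - 7 = -18$)
$P{\left(U,Y \right)} = \frac{2 U}{U + Y}$
$F{\left(C \right)} = -569 + C^{2} + \frac{46 C}{5}$ ($F{\left(C \right)} = \left(C^{2} + 2 \cdot 23 \frac{1}{23 - 18} C\right) - 569 = \left(C^{2} + 2 \cdot 23 \cdot \frac{1}{5} C\right) - 569 = \left(C^{2} + \frac{46 C}{5}\right) - 569 = -569 + C^{2} + \frac{46 C}{5}$)
$F{\left(583 \right)} - 425478 = \left(-569 + 583^{2} + \frac{46}{5} \cdot 583\right) - 425478 = \left(-569 + 339889 + \frac{26818}{5}\right) - 425478 = \frac{1723418}{5} - 425478 = - \frac{403972}{5}$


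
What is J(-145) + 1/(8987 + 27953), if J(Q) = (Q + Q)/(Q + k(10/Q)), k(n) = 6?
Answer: 10712739/5134660 ≈ 2.0864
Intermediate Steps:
J(Q) = 2*Q/(6 + Q) (J(Q) = (Q + Q)/(Q + 6) = (2*Q)/(6 + Q) = 2*Q/(6 + Q))
J(-145) + 1/(8987 + 27953) = 2*(-145)/(6 - 145) + 1/(8987 + 27953) = 2*(-145)/(-139) + 1/36940 = 2*(-145)*(-1/139) + 1/36940 = 290/139 + 1/36940 = 10712739/5134660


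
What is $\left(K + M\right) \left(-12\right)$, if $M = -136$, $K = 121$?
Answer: $180$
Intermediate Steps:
$\left(K + M\right) \left(-12\right) = \left(121 - 136\right) \left(-12\right) = \left(-15\right) \left(-12\right) = 180$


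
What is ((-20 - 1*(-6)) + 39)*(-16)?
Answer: -400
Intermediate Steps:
((-20 - 1*(-6)) + 39)*(-16) = ((-20 + 6) + 39)*(-16) = (-14 + 39)*(-16) = 25*(-16) = -400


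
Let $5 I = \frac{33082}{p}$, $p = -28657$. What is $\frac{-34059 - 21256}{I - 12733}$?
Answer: $\frac{7925809775}{1824480987} \approx 4.3441$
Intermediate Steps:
$I = - \frac{33082}{143285}$ ($I = \frac{33082 \frac{1}{-28657}}{5} = \frac{33082 \left(- \frac{1}{28657}\right)}{5} = \frac{1}{5} \left(- \frac{33082}{28657}\right) = - \frac{33082}{143285} \approx -0.23088$)
$\frac{-34059 - 21256}{I - 12733} = \frac{-34059 - 21256}{- \frac{33082}{143285} - 12733} = - \frac{55315}{- \frac{1824480987}{143285}} = \left(-55315\right) \left(- \frac{143285}{1824480987}\right) = \frac{7925809775}{1824480987}$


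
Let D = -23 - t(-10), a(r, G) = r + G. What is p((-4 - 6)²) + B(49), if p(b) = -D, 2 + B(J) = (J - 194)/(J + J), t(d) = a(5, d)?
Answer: 1423/98 ≈ 14.520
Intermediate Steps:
a(r, G) = G + r
t(d) = 5 + d (t(d) = d + 5 = 5 + d)
D = -18 (D = -23 - (5 - 10) = -23 - 1*(-5) = -23 + 5 = -18)
B(J) = -2 + (-194 + J)/(2*J) (B(J) = -2 + (J - 194)/(J + J) = -2 + (-194 + J)/((2*J)) = -2 + (-194 + J)*(1/(2*J)) = -2 + (-194 + J)/(2*J))
p(b) = 18 (p(b) = -1*(-18) = 18)
p((-4 - 6)²) + B(49) = 18 + (-3/2 - 97/49) = 18 - 341/98 = 1423/98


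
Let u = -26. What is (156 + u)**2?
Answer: 16900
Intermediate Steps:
(156 + u)**2 = (156 - 26)**2 = 130**2 = 16900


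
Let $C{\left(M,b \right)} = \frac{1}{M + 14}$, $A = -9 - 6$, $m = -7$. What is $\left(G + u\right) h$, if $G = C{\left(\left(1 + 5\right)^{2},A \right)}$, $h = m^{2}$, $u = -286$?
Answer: $- \frac{700651}{50} \approx -14013.0$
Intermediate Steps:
$A = -15$
$C{\left(M,b \right)} = \frac{1}{14 + M}$
$h = 49$ ($h = \left(-7\right)^{2} = 49$)
$G = \frac{1}{50}$ ($G = \frac{1}{14 + \left(1 + 5\right)^{2}} = \frac{1}{14 + 6^{2}} = \frac{1}{14 + 36} = \frac{1}{50} \approx 0.02$)
$\left(G + u\right) h = \left(\frac{1}{50} - 286\right) 49 = \left(- \frac{14299}{50}\right) 49 = - \frac{700651}{50}$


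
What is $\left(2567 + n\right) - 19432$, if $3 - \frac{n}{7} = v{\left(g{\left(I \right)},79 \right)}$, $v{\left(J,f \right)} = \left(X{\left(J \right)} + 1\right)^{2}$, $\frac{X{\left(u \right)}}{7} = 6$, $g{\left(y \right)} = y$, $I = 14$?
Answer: $-29787$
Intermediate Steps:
$X{\left(u \right)} = 42$ ($X{\left(u \right)} = 7 \cdot 6 = 42$)
$v{\left(J,f \right)} = 1849$ ($v{\left(J,f \right)} = \left(42 + 1\right)^{2} = 43^{2} = 1849$)
$n = -12922$ ($n = 21 - 12943 = -12922$)
$\left(2567 + n\right) - 19432 = \left(2567 - 12922\right) - 19432 = -10355 - 19432 = -29787$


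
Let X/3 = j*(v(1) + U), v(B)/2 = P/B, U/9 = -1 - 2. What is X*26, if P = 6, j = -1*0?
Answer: 0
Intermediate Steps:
U = -27 (U = 9*(-1 - 2) = 9*(-3) = -27)
j = 0
v(B) = 12/B (v(B) = 2*(6/B) = 12/B)
X = 0 (X = 3*(0*(12/1 - 27)) = 3*(0*(12*1 - 27)) = 3*(0*(12 - 27)) = 3*(0*(-15)) = 3*0 = 0)
X*26 = 0*26 = 0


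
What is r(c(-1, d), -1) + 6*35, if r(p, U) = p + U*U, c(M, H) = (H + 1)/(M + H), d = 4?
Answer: 638/3 ≈ 212.67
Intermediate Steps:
c(M, H) = (1 + H)/(H + M)
r(p, U) = p + U**2
r(c(-1, d), -1) + 6*35 = ((1 + 4)/(4 - 1) + (-1)**2) + 6*35 = (5/3 + 1) + 210 = 8/3 + 210 = 638/3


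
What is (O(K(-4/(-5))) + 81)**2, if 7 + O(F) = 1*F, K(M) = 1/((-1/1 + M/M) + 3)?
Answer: 49729/9 ≈ 5525.4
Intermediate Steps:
K(M) = 1/3 (K(M) = 1/((-1*1 + 1) + 3) = 1/((-1 + 1) + 3) = 1/(0 + 3) = 1/3)
O(F) = -7 + F (O(F) = -7 + 1*F = -7 + F)
(O(K(-4/(-5))) + 81)**2 = ((-7 + 1/3) + 81)**2 = (-20/3 + 81)**2 = (223/3)**2 = 49729/9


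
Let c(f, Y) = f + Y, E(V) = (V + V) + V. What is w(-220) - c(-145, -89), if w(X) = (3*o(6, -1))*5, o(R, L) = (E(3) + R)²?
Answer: 3609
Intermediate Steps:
E(V) = 3*V (E(V) = 2*V + V = 3*V)
c(f, Y) = Y + f
o(R, L) = (9 + R)² (o(R, L) = (3*3 + R)² = (9 + R)²)
w(X) = 3375 (w(X) = (3*(9 + 6)²)*5 = (3*15²)*5 = (3*225)*5 = 675*5 = 3375)
w(-220) - c(-145, -89) = 3375 - (-89 - 145) = 3375 - 1*(-234) = 3375 + 234 = 3609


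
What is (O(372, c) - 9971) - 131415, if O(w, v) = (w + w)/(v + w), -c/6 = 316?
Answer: -17956084/127 ≈ -1.4139e+5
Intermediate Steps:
c = -1896 (c = -6*316 = -1896)
O(w, v) = 2*w/(v + w) (O(w, v) = (2*w)/(v + w) = 2*w/(v + w))
(O(372, c) - 9971) - 131415 = (2*372/(-1896 + 372) - 9971) - 131415 = (2*372/(-1524) - 9971) - 131415 = (2*372*(-1/1524) - 9971) - 131415 = (-62/127 - 9971) - 131415 = -1266379/127 - 131415 = -17956084/127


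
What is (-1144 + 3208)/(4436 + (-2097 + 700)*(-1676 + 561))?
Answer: 688/520697 ≈ 0.0013213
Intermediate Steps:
(-1144 + 3208)/(4436 + (-2097 + 700)*(-1676 + 561)) = 2064/(4436 - 1397*(-1115)) = 2064/(4436 + 1557655) = 2064/1562091 = 2064*(1/1562091) = 688/520697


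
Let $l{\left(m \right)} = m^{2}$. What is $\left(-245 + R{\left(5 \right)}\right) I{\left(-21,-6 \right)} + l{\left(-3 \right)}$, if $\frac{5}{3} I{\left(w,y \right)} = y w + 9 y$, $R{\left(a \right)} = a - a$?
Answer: $-10575$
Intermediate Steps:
$R{\left(a \right)} = 0$
$I{\left(w,y \right)} = \frac{27 y}{5} + \frac{3 w y}{5}$ ($I{\left(w,y \right)} = \frac{3 \left(y w + 9 y\right)}{5} = \frac{3 \left(w y + 9 y\right)}{5} = \frac{3 \left(9 y + w y\right)}{5} = \frac{27 y}{5} + \frac{3 w y}{5}$)
$\left(-245 + R{\left(5 \right)}\right) I{\left(-21,-6 \right)} + l{\left(-3 \right)} = \left(-245 + 0\right) \frac{3}{5} \left(-6\right) \left(9 - 21\right) + \left(-3\right)^{2} = - 245 \cdot \frac{3}{5} \left(-6\right) \left(-12\right) + 9 = \left(-245\right) \frac{216}{5} + 9 = -10584 + 9 = -10575$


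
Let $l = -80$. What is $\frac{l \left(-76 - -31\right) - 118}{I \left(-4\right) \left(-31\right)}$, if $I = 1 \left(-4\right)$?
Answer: $- \frac{1741}{248} \approx -7.0202$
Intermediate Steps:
$I = -4$
$\frac{l \left(-76 - -31\right) - 118}{I \left(-4\right) \left(-31\right)} = \frac{- 80 \left(-76 - -31\right) - 118}{\left(-4\right) \left(-4\right) \left(-31\right)} = \frac{- 80 \left(-76 + 31\right) - 118}{16 \left(-31\right)} = \frac{\left(-80\right) \left(-45\right) - 118}{-496} = \left(3600 - 118\right) \left(- \frac{1}{496}\right) = 3482 \left(- \frac{1}{496}\right) = - \frac{1741}{248}$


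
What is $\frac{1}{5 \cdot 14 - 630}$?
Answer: $- \frac{1}{560} \approx -0.0017857$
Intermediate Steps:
$\frac{1}{5 \cdot 14 - 630} = \frac{1}{70 - 630} = \frac{1}{-560} = - \frac{1}{560}$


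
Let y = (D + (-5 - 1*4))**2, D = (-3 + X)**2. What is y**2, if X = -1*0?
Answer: 0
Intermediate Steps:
X = 0
D = 9 (D = (-3 + 0)**2 = (-3)**2 = 9)
y = 0 (y = (9 + (-5 - 1*4))**2 = (9 + (-5 - 4))**2 = (9 - 9)**2 = 0**2 = 0)
y**2 = 0**2 = 0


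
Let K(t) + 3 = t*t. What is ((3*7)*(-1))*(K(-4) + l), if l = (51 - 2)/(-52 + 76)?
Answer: -2527/8 ≈ -315.88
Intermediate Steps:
K(t) = -3 + t**2 (K(t) = -3 + t*t = -3 + t**2)
l = 49/24 ≈ 2.0417
((3*7)*(-1))*(K(-4) + l) = ((3*7)*(-1))*((-3 + (-4)**2) + 49/24) = (21*(-1))*((-3 + 16) + 49/24) = -21*(13 + 49/24) = -21*361/24 = -2527/8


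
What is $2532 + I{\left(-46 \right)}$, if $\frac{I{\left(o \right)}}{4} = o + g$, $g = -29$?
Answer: $2232$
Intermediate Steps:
$I{\left(o \right)} = -116 + 4 o$ ($I{\left(o \right)} = 4 \left(o - 29\right) = 4 \left(-29 + o\right) = -116 + 4 o$)
$2532 + I{\left(-46 \right)} = 2532 + \left(-116 + 4 \left(-46\right)\right) = 2532 - 300 = 2232$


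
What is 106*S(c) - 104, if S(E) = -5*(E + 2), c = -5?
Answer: 1486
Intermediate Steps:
S(E) = -10 - 5*E (S(E) = -5*(2 + E) = -10 - 5*E)
106*S(c) - 104 = 106*(-10 - 5*(-5)) - 104 = 106*(-10 + 25) - 104 = 106*15 - 104 = 1590 - 104 = 1486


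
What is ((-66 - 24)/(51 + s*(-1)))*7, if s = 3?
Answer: -105/8 ≈ -13.125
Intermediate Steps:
((-66 - 24)/(51 + s*(-1)))*7 = ((-66 - 24)/(51 + 3*(-1)))*7 = -90/(51 - 3)*7 = -90/48*7 = -90*1/48*7 = -15/8*7 = -105/8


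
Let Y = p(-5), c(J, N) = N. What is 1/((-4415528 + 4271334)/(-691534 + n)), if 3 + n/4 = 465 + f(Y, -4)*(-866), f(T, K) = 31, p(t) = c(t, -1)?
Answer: 398535/72097 ≈ 5.5278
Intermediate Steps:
p(t) = -1
Y = -1
n = -105536 (n = -12 + 4*(465 + 31*(-866)) = -12 + 4*(465 - 26846) = -12 + 4*(-26381) = -12 - 105524 = -105536)
1/((-4415528 + 4271334)/(-691534 + n)) = 1/((-4415528 + 4271334)/(-691534 - 105536)) = 1/(-144194/(-797070)) = 1/(-144194*(-1/797070)) = 1/(72097/398535) = 398535/72097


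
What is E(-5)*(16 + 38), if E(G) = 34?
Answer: 1836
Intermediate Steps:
E(-5)*(16 + 38) = 34*(16 + 38) = 34*54 = 1836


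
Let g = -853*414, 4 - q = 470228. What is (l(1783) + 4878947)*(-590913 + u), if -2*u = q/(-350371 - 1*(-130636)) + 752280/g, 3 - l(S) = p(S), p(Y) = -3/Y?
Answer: -22160388204854014465328519/7686479060595 ≈ -2.8830e+12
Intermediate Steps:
q = -470224 (q = 4 - 1*470228 = 4 - 470228 = -470224)
g = -353142
l(S) = 3 + 3/S (l(S) = 3 - (-3)/S = 3 + 3/S)
u = -20933278/4310980965 (u = -(-470224/(-350371 - 1*(-130636)) + 752280/(-353142))/2 = -(-470224/(-350371 + 130636) + 752280*(-1/353142))/2 = -(-470224/(-219735) - 125380/58857)/2 = -(-470224*(-1/219735) - 125380/58857)/2 = -(470224/219735 - 125380/58857)/2 = -1/2*41866556/4310980965 = -20933278/4310980965 ≈ -0.0048558)
(l(1783) + 4878947)*(-590913 + u) = ((3 + 3/1783) + 4878947)*(-590913 - 20933278/4310980965) = ((3 + 3*(1/1783)) + 4878947)*(-2547414715904323/4310980965) = ((3 + 3/1783) + 4878947)*(-2547414715904323/4310980965) = (5352/1783 + 4878947)*(-2547414715904323/4310980965) = (8699167853/1783)*(-2547414715904323/4310980965) = -22160388204854014465328519/7686479060595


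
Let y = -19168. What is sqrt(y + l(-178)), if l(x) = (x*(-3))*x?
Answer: 2*I*sqrt(28555) ≈ 337.96*I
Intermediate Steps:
l(x) = -3*x**2 (l(x) = (-3*x)*x = -3*x**2)
sqrt(y + l(-178)) = sqrt(-19168 - 3*(-178)**2) = sqrt(-19168 - 3*31684) = sqrt(-19168 - 95052) = sqrt(-114220) = 2*I*sqrt(28555)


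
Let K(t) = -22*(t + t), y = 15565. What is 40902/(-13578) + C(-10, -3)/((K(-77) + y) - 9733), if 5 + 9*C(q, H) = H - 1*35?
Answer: -565771969/187783740 ≈ -3.0129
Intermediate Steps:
K(t) = -44*t
C(q, H) = -40/9 + H/9 (C(q, H) = -5/9 + (H - 1*35)/9 = -5/9 + (H - 35)/9 = -5/9 + (-35 + H)/9 = -5/9 + (-35/9 + H/9) = -40/9 + H/9)
40902/(-13578) + C(-10, -3)/((K(-77) + y) - 9733) = 40902/(-13578) + (-40/9 + (⅑)*(-3))/((-44*(-77) + 15565) - 9733) = 40902*(-1/13578) + (-40/9 - ⅓)/((3388 + 15565) - 9733) = -6817/2263 - 43/(9*(18953 - 9733)) = -6817/2263 - 43/9/9220 = -6817/2263 - 43/9*1/9220 = -6817/2263 - 43/82980 = -565771969/187783740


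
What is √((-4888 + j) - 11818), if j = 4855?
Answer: I*√11851 ≈ 108.86*I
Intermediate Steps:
√((-4888 + j) - 11818) = √((-4888 + 4855) - 11818) = √(-33 - 11818) = √(-11851) = I*√11851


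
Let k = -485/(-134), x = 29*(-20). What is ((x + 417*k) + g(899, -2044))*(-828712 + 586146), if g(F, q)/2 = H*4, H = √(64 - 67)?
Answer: -15102765575/67 - 1940528*I*√3 ≈ -2.2541e+8 - 3.3611e+6*I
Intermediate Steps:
x = -580
k = 485/134 (k = -485*(-1/134) = 485/134 ≈ 3.6194)
H = I*√3 (H = √(-3) = I*√3 ≈ 1.732*I)
g(F, q) = 8*I*√3 (g(F, q) = 2*((I*√3)*4) = 2*(4*I*√3) = 8*I*√3)
((x + 417*k) + g(899, -2044))*(-828712 + 586146) = ((-580 + 417*(485/134)) + 8*I*√3)*(-828712 + 586146) = ((-580 + 202245/134) + 8*I*√3)*(-242566) = (124525/134 + 8*I*√3)*(-242566) = -15102765575/67 - 1940528*I*√3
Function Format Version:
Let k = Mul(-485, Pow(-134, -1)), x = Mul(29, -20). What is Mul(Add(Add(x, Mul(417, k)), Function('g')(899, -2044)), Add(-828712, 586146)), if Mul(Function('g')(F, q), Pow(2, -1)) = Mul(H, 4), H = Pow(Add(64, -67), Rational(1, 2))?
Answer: Add(Rational(-15102765575, 67), Mul(-1940528, I, Pow(3, Rational(1, 2)))) ≈ Add(-2.2541e+8, Mul(-3.3611e+6, I))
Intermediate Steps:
x = -580
k = Rational(485, 134) (k = Mul(-485, Rational(-1, 134)) = Rational(485, 134) ≈ 3.6194)
H = Mul(I, Pow(3, Rational(1, 2))) (H = Pow(-3, Rational(1, 2)) = Mul(I, Pow(3, Rational(1, 2))) ≈ Mul(1.7320, I))
Function('g')(F, q) = Mul(8, I, Pow(3, Rational(1, 2))) (Function('g')(F, q) = Mul(2, Mul(Mul(I, Pow(3, Rational(1, 2))), 4)) = Mul(2, Mul(4, I, Pow(3, Rational(1, 2)))) = Mul(8, I, Pow(3, Rational(1, 2))))
Mul(Add(Add(x, Mul(417, k)), Function('g')(899, -2044)), Add(-828712, 586146)) = Mul(Add(Add(-580, Mul(417, Rational(485, 134))), Mul(8, I, Pow(3, Rational(1, 2)))), Add(-828712, 586146)) = Mul(Add(Add(-580, Rational(202245, 134)), Mul(8, I, Pow(3, Rational(1, 2)))), -242566) = Mul(Add(Rational(124525, 134), Mul(8, I, Pow(3, Rational(1, 2)))), -242566) = Add(Rational(-15102765575, 67), Mul(-1940528, I, Pow(3, Rational(1, 2))))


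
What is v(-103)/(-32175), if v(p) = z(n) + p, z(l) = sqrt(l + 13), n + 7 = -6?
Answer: 103/32175 ≈ 0.0032012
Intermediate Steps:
n = -13 (n = -7 - 6 = -13)
z(l) = sqrt(13 + l)
v(p) = p (v(p) = sqrt(13 - 13) + p = sqrt(0) + p = 0 + p = p)
v(-103)/(-32175) = -103/(-32175) = -103*(-1/32175) = 103/32175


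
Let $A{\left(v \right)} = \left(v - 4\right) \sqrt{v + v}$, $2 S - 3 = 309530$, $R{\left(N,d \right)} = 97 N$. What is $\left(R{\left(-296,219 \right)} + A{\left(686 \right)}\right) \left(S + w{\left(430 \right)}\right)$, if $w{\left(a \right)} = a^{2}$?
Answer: $-9752504548 + 3243135742 \sqrt{7} \approx -1.172 \cdot 10^{9}$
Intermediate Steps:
$S = \frac{309533}{2}$ ($S = \frac{3}{2} + \frac{1}{2} \cdot 309530 = \frac{3}{2} + 154765 = \frac{309533}{2} \approx 1.5477 \cdot 10^{5}$)
$A{\left(v \right)} = \sqrt{2} \sqrt{v} \left(-4 + v\right)$ ($A{\left(v \right)} = \left(-4 + v\right) \sqrt{2 v} = \left(-4 + v\right) \sqrt{2} \sqrt{v} = \sqrt{2} \sqrt{v} \left(-4 + v\right)$)
$\left(R{\left(-296,219 \right)} + A{\left(686 \right)}\right) \left(S + w{\left(430 \right)}\right) = \left(97 \left(-296\right) + \sqrt{2} \sqrt{686} \left(-4 + 686\right)\right) \left(\frac{309533}{2} + 430^{2}\right) = \left(-28712 + \sqrt{2} \cdot 7 \sqrt{14} \cdot 682\right) \left(\frac{309533}{2} + 184900\right) = \left(-28712 + 9548 \sqrt{7}\right) \frac{679333}{2} = -9752504548 + 3243135742 \sqrt{7}$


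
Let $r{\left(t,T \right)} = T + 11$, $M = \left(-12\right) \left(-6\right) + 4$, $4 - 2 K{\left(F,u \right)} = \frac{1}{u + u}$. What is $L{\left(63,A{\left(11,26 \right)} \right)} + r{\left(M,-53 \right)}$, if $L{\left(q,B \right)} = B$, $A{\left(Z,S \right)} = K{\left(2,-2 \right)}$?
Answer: $- \frac{319}{8} \approx -39.875$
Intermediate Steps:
$K{\left(F,u \right)} = 2 - \frac{1}{4 u}$ ($K{\left(F,u \right)} = 2 - \frac{1}{2 \left(u + u\right)} = 2 - \frac{1}{2 \cdot 2 u} = 2 - \frac{\frac{1}{2} \frac{1}{u}}{2} = 2 - \frac{1}{4 u}$)
$A{\left(Z,S \right)} = \frac{17}{8}$ ($A{\left(Z,S \right)} = 2 - \frac{1}{4 \left(-2\right)} = 2 - - \frac{1}{8} = 2 + \frac{1}{8} = \frac{17}{8}$)
$M = 76$ ($M = 72 + 4 = 76$)
$r{\left(t,T \right)} = 11 + T$
$L{\left(63,A{\left(11,26 \right)} \right)} + r{\left(M,-53 \right)} = \frac{17}{8} + \left(11 - 53\right) = \frac{17}{8} - 42 = - \frac{319}{8}$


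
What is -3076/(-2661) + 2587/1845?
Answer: 4186409/1636515 ≈ 2.5581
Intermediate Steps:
-3076/(-2661) + 2587/1845 = -3076*(-1/2661) + 2587*(1/1845) = 3076/2661 + 2587/1845 = 4186409/1636515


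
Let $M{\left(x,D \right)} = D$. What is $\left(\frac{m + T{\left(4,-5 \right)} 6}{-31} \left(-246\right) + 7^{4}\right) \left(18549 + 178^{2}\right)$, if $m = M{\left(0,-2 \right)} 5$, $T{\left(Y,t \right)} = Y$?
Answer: $\frac{3911894875}{31} \approx 1.2619 \cdot 10^{8}$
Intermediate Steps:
$m = -10$ ($m = \left(-2\right) 5 = -10$)
$\left(\frac{m + T{\left(4,-5 \right)} 6}{-31} \left(-246\right) + 7^{4}\right) \left(18549 + 178^{2}\right) = \left(\frac{-10 + 4 \cdot 6}{-31} \left(-246\right) + 7^{4}\right) \left(18549 + 178^{2}\right) = \left(\left(-10 + 24\right) \left(- \frac{1}{31}\right) \left(-246\right) + 2401\right) \left(18549 + 31684\right) = \left(14 \left(- \frac{1}{31}\right) \left(-246\right) + 2401\right) 50233 = \left(\left(- \frac{14}{31}\right) \left(-246\right) + 2401\right) 50233 = \left(\frac{3444}{31} + 2401\right) 50233 = \frac{77875}{31} \cdot 50233 = \frac{3911894875}{31}$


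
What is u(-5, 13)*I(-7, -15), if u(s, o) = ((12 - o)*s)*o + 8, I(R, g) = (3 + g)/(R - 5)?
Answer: 73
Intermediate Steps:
I(R, g) = (3 + g)/(-5 + R)
u(s, o) = 8 + o*s*(12 - o) (u(s, o) = (s*(12 - o))*o + 8 = o*s*(12 - o) + 8 = 8 + o*s*(12 - o))
u(-5, 13)*I(-7, -15) = (8 - 1*(-5)*13² + 12*13*(-5))*((3 - 15)/(-5 - 7)) = (8 - 1*(-5)*169 - 780)*(-12/(-12)) = (8 + 845 - 780)*(-1/12*(-12)) = 73*1 = 73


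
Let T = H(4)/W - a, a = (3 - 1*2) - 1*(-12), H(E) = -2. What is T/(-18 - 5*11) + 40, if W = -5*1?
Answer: 14663/365 ≈ 40.173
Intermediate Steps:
W = -5
a = 13 (a = (3 - 2) + 12 = 1 + 12 = 13)
T = -63/5 (T = -2/(-5) - 1*13 = -2*(-1/5) - 13 = 2/5 - 13 = -63/5 ≈ -12.600)
T/(-18 - 5*11) + 40 = -63/5/(-18 - 5*11) + 40 = -63/5/(-18 - 55) + 40 = -63/5/(-73) + 40 = -1/73*(-63/5) + 40 = 63/365 + 40 = 14663/365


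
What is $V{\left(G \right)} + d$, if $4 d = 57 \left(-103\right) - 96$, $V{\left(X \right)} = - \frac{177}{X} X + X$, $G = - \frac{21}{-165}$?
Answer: $- \frac{367097}{220} \approx -1668.6$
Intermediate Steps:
$G = \frac{7}{55}$ ($G = \left(-21\right) \left(- \frac{1}{165}\right) = \frac{7}{55} \approx 0.12727$)
$V{\left(X \right)} = -177 + X$
$d = - \frac{5967}{4}$ ($d = \frac{57 \left(-103\right) - 96}{4} = \frac{-5871 - 96}{4} = \frac{1}{4} \left(-5967\right) = - \frac{5967}{4} \approx -1491.8$)
$V{\left(G \right)} + d = \left(-177 + \frac{7}{55}\right) - \frac{5967}{4} = - \frac{9728}{55} - \frac{5967}{4} = - \frac{367097}{220}$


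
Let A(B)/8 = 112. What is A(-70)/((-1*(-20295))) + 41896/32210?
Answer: 87913948/65370195 ≈ 1.3449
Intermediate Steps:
A(B) = 896 (A(B) = 8*112 = 896)
A(-70)/((-1*(-20295))) + 41896/32210 = 896/((-1*(-20295))) + 41896/32210 = 896/20295 + 41896*(1/32210) = 896*(1/20295) + 20948/16105 = 896/20295 + 20948/16105 = 87913948/65370195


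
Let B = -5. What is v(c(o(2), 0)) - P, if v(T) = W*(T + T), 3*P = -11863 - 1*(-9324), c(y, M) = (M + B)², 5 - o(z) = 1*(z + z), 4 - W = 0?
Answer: 3139/3 ≈ 1046.3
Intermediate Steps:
W = 4 (W = 4 - 1*0 = 4 + 0 = 4)
o(z) = 5 - 2*z (o(z) = 5 - (z + z) = 5 - 2*z)
c(y, M) = (-5 + M)² (c(y, M) = (M - 5)² = (-5 + M)²)
P = -2539/3 (P = (-11863 - 1*(-9324))/3 = (-11863 + 9324)/3 = (⅓)*(-2539) = -2539/3 ≈ -846.33)
v(T) = 8*T (v(T) = 4*(T + T) = 4*(2*T) = 8*T)
v(c(o(2), 0)) - P = 8*(-5 + 0)² - 1*(-2539/3) = 8*(-5)² + 2539/3 = 8*25 + 2539/3 = 200 + 2539/3 = 3139/3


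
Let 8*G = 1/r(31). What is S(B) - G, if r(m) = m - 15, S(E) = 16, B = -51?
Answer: 2047/128 ≈ 15.992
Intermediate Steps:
r(m) = -15 + m
G = 1/128 (G = 1/(8*(-15 + 31)) = (⅛)/16 = (⅛)*(1/16) = 1/128 ≈ 0.0078125)
S(B) - G = 16 - 1*1/128 = 16 - 1/128 = 2047/128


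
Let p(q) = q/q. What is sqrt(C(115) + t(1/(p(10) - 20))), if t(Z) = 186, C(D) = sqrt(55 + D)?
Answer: sqrt(186 + sqrt(170)) ≈ 14.108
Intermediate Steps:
p(q) = 1
sqrt(C(115) + t(1/(p(10) - 20))) = sqrt(sqrt(55 + 115) + 186) = sqrt(sqrt(170) + 186) = sqrt(186 + sqrt(170))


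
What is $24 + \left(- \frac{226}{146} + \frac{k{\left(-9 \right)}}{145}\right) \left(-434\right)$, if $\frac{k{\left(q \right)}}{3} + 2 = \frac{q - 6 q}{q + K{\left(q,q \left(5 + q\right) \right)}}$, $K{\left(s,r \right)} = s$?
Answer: $\frac{7792837}{10585} \approx 736.21$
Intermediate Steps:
$k{\left(q \right)} = - \frac{27}{2}$ ($k{\left(q \right)} = -6 + 3 \frac{q - 6 q}{q + q} = -6 + 3 \frac{\left(-5\right) q}{2 q} = -6 + 3 - 5 q \frac{1}{2 q} = -6 + 3 \left(- \frac{5}{2}\right) = -6 - \frac{15}{2} = - \frac{27}{2}$)
$24 + \left(- \frac{226}{146} + \frac{k{\left(-9 \right)}}{145}\right) \left(-434\right) = 24 + \left(- \frac{226}{146} - \frac{27}{2 \cdot 145}\right) \left(-434\right) = 24 + \left(\left(-226\right) \frac{1}{146} - \frac{27}{290}\right) \left(-434\right) = 24 + \left(- \frac{113}{73} - \frac{27}{290}\right) \left(-434\right) = 24 - - \frac{7538797}{10585} = 24 + \frac{7538797}{10585} = \frac{7792837}{10585}$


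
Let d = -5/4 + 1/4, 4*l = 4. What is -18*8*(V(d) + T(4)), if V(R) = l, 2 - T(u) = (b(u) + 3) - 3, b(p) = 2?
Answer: -144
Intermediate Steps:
l = 1 (l = (¼)*4 = 1)
T(u) = 0 (T(u) = 2 - ((2 + 3) - 3) = 2 - (5 - 3) = 2 - 1*2 = 2 - 2 = 0)
d = -1 (d = -5*¼ + 1*(¼) = -5/4 + ¼ = -1)
V(R) = 1
-18*8*(V(d) + T(4)) = -18*8*(1 + 0) = -18*8*1 = -18*8 = -1*144 = -144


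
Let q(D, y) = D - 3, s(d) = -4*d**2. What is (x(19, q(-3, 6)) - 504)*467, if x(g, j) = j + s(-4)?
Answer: -268058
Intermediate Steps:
q(D, y) = -3 + D
x(g, j) = -64 + j (x(g, j) = j - 4*(-4)**2 = j - 4*16 = j - 64 = -64 + j)
(x(19, q(-3, 6)) - 504)*467 = ((-64 + (-3 - 3)) - 504)*467 = ((-64 - 6) - 504)*467 = (-70 - 504)*467 = -574*467 = -268058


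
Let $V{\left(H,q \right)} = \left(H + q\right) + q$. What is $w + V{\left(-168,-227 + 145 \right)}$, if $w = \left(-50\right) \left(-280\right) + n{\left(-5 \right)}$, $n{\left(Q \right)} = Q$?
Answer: $13663$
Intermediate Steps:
$w = 13995$ ($w = \left(-50\right) \left(-280\right) - 5 = 14000 - 5 = 13995$)
$V{\left(H,q \right)} = H + 2 q$
$w + V{\left(-168,-227 + 145 \right)} = 13995 - \left(168 - 2 \left(-227 + 145\right)\right) = 13995 + \left(-168 + 2 \left(-82\right)\right) = 13995 - 332 = 13663$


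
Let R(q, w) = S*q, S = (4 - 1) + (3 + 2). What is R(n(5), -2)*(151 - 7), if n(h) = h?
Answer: 5760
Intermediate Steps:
S = 8 (S = 3 + 5 = 8)
R(q, w) = 8*q
R(n(5), -2)*(151 - 7) = (8*5)*(151 - 7) = 40*144 = 5760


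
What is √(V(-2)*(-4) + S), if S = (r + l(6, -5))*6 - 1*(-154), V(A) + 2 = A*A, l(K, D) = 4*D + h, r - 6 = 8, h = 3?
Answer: 8*√2 ≈ 11.314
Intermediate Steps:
r = 14 (r = 6 + 8 = 14)
l(K, D) = 3 + 4*D (l(K, D) = 4*D + 3 = 3 + 4*D)
V(A) = -2 + A² (V(A) = -2 + A*A = -2 + A²)
S = 136 (S = (14 + (3 + 4*(-5)))*6 - 1*(-154) = (14 + (3 - 20))*6 + 154 = (14 - 17)*6 + 154 = -3*6 + 154 = -18 + 154 = 136)
√(V(-2)*(-4) + S) = √((-2 + (-2)²)*(-4) + 136) = √((-2 + 4)*(-4) + 136) = √(2*(-4) + 136) = √(-8 + 136) = √128 = 8*√2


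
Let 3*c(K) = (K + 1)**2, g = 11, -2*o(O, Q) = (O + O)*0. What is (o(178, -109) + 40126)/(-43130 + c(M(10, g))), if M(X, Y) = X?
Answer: -120378/129269 ≈ -0.93122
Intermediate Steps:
o(O, Q) = 0 (o(O, Q) = -(O + O)*0/2 = -2*O*0/2 = -1/2*0 = 0)
c(K) = (1 + K)**2/3 (c(K) = (K + 1)**2/3 = (1 + K)**2/3)
(o(178, -109) + 40126)/(-43130 + c(M(10, g))) = (0 + 40126)/(-43130 + (1 + 10)**2/3) = 40126/(-43130 + (1/3)*11**2) = 40126/(-43130 + (1/3)*121) = 40126/(-43130 + 121/3) = 40126/(-129269/3) = 40126*(-3/129269) = -120378/129269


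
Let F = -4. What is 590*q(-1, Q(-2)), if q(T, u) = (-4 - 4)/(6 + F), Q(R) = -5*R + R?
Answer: -2360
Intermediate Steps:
Q(R) = -4*R
q(T, u) = -4 (q(T, u) = (-4 - 4)/(6 - 4) = -8/2 = -8*1/2 = -4)
590*q(-1, Q(-2)) = 590*(-4) = -2360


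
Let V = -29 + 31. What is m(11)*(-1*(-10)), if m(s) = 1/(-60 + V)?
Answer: -5/29 ≈ -0.17241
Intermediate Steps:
V = 2
m(s) = -1/58 (m(s) = 1/(-60 + 2) = 1/(-58) = -1/58)
m(11)*(-1*(-10)) = -(-1)*(-10)/58 = -1/58*10 = -5/29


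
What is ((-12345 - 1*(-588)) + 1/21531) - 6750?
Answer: -398474216/21531 ≈ -18507.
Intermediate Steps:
((-12345 - 1*(-588)) + 1/21531) - 6750 = ((-12345 + 588) + 1/21531) - 6750 = (-11757 + 1/21531) - 6750 = -253139966/21531 - 6750 = -398474216/21531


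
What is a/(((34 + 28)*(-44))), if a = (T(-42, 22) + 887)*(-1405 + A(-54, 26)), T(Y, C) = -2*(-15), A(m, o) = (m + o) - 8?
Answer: 120127/248 ≈ 484.38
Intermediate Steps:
A(m, o) = -8 + m + o
T(Y, C) = 30
a = -1321397 (a = (30 + 887)*(-1405 + (-8 - 54 + 26)) = 917*(-1405 - 36) = 917*(-1441) = -1321397)
a/(((34 + 28)*(-44))) = -1321397*(-1/(44*(34 + 28))) = -1321397/(62*(-44)) = -1321397/(-2728) = -1321397*(-1/2728) = 120127/248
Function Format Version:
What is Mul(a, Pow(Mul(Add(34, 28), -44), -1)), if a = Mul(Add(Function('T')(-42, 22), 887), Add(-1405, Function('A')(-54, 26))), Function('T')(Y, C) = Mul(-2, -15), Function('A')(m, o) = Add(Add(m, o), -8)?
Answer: Rational(120127, 248) ≈ 484.38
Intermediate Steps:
Function('A')(m, o) = Add(-8, m, o)
Function('T')(Y, C) = 30
a = -1321397 (a = Mul(Add(30, 887), Add(-1405, Add(-8, -54, 26))) = Mul(917, Add(-1405, -36)) = Mul(917, -1441) = -1321397)
Mul(a, Pow(Mul(Add(34, 28), -44), -1)) = Mul(-1321397, Pow(Mul(Add(34, 28), -44), -1)) = Mul(-1321397, Pow(Mul(62, -44), -1)) = Mul(-1321397, Pow(-2728, -1)) = Mul(-1321397, Rational(-1, 2728)) = Rational(120127, 248)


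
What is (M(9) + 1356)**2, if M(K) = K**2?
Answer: 2064969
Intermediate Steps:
(M(9) + 1356)**2 = (9**2 + 1356)**2 = (81 + 1356)**2 = 1437**2 = 2064969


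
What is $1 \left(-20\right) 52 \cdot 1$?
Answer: $-1040$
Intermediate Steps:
$1 \left(-20\right) 52 \cdot 1 = \left(-20\right) 52 = -1040$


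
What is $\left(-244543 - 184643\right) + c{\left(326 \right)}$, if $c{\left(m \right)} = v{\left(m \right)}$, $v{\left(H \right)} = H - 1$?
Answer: $-428861$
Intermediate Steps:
$v{\left(H \right)} = -1 + H$ ($v{\left(H \right)} = H - 1 = -1 + H$)
$c{\left(m \right)} = -1 + m$
$\left(-244543 - 184643\right) + c{\left(326 \right)} = \left(-244543 - 184643\right) + \left(-1 + 326\right) = \left(-244543 - 184643\right) + 325 = -429186 + 325 = -428861$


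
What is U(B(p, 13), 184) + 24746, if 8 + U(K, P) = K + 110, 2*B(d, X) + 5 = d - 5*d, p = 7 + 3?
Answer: 49651/2 ≈ 24826.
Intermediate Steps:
p = 10
B(d, X) = -5/2 - 2*d (B(d, X) = -5/2 + (d - 5*d)/2 = -5/2 + (-4*d)/2 = -5/2 - 2*d)
U(K, P) = 102 + K (U(K, P) = -8 + (K + 110) = -8 + (110 + K) = 102 + K)
U(B(p, 13), 184) + 24746 = (102 + (-5/2 - 2*10)) + 24746 = (102 + (-5/2 - 20)) + 24746 = (102 - 45/2) + 24746 = 159/2 + 24746 = 49651/2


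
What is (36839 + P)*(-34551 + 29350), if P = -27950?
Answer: -46231689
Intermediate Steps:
(36839 + P)*(-34551 + 29350) = (36839 - 27950)*(-34551 + 29350) = 8889*(-5201) = -46231689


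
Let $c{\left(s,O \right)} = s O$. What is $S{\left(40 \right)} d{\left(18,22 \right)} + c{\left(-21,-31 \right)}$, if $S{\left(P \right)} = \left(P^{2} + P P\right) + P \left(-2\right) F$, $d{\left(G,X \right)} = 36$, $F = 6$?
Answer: $98571$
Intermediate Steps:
$S{\left(P \right)} = - 12 P + 2 P^{2}$ ($S{\left(P \right)} = \left(P^{2} + P P\right) + P \left(-2\right) 6 = \left(P^{2} + P^{2}\right) + - 2 P 6 = 2 P^{2} - 12 P = - 12 P + 2 P^{2}$)
$c{\left(s,O \right)} = O s$
$S{\left(40 \right)} d{\left(18,22 \right)} + c{\left(-21,-31 \right)} = 2 \cdot 40 \left(-6 + 40\right) 36 - -651 = 2 \cdot 40 \cdot 34 \cdot 36 + 651 = 2720 \cdot 36 + 651 = 97920 + 651 = 98571$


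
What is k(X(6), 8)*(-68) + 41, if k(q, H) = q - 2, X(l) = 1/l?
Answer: 497/3 ≈ 165.67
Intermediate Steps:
X(l) = 1/l
k(q, H) = -2 + q
k(X(6), 8)*(-68) + 41 = (-2 + 1/6)*(-68) + 41 = -11/6*(-68) + 41 = 374/3 + 41 = 497/3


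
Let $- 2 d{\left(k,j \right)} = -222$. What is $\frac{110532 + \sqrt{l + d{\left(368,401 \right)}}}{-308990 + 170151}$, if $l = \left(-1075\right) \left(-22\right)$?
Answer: $- \frac{110532}{138839} - \frac{\sqrt{23761}}{138839} \approx -0.79723$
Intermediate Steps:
$d{\left(k,j \right)} = 111$ ($d{\left(k,j \right)} = \left(- \frac{1}{2}\right) \left(-222\right) = 111$)
$l = 23650$
$\frac{110532 + \sqrt{l + d{\left(368,401 \right)}}}{-308990 + 170151} = \frac{110532 + \sqrt{23650 + 111}}{-308990 + 170151} = \frac{110532 + \sqrt{23761}}{-138839} = \left(110532 + \sqrt{23761}\right) \left(- \frac{1}{138839}\right) = - \frac{110532}{138839} - \frac{\sqrt{23761}}{138839}$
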